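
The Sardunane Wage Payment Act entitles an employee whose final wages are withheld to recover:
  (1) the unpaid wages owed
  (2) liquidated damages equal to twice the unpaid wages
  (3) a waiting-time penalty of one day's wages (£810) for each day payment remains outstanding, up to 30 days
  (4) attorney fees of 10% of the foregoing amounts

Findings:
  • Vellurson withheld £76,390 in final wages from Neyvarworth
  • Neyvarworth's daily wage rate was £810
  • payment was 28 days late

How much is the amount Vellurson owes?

£277,035

Doubled: 2 × £76,390 = £152,780
Penalty days: min(28, 30) = 28
Waiting-time penalty: 28 × £810 = £22,680
Subtotal: £76,390 + £152,780 + £22,680 = £251,850
Attorney fees: 10% of £251,850 = £25,185
Total award: £251,850 + £25,185 = £277,035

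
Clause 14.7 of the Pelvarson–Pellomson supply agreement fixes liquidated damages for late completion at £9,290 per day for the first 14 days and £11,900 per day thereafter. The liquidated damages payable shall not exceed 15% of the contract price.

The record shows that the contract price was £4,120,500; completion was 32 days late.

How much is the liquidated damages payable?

£344,260

First 14 days: 14 × £9,290 = £130,060
Remaining days: (32 − 14) × £11,900 = £214,200
Accrued per-day damages: £130,060 + £214,200 = £344,260
Cap: 15% of £4,120,500 = £618,075
Cap at £618,075: £344,260 is within the cap, no reduction.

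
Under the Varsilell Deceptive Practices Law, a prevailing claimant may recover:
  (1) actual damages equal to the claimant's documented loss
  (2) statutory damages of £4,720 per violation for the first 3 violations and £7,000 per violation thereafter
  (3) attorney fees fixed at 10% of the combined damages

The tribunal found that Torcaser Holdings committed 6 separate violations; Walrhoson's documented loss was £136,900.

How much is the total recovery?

Total recovery: £189,266

First 3 violations: 3 × £4,720 = £14,160
Remaining violations: (6 − 3) × £7,000 = £21,000
Statutory damages: £14,160 + £21,000 = £35,160
Combined damages: £136,900 + £35,160 = £172,060
Attorney fees: 10% of £172,060 = £17,206
Total recovery: £172,060 + £17,206 = £189,266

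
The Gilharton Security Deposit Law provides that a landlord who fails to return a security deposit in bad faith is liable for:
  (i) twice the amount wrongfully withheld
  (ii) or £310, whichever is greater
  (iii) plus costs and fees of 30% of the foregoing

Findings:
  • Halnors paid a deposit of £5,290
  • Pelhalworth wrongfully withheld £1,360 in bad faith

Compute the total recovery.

Doubled: 2 × £1,360 = £2,720
Minimum £310: £2,720 meets the minimum, no increase.
Costs and fees: 30% of £2,720 = £816
Total recovery: £2,720 + £816 = £3,536

£3,536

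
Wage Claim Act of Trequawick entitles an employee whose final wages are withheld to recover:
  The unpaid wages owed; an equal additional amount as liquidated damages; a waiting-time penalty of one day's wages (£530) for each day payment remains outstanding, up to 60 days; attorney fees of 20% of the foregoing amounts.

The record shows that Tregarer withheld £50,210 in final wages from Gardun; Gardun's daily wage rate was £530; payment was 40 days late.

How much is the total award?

£145,944

Liquidated damages (equal amount): £50,210
Penalty days: min(40, 60) = 40
Waiting-time penalty: 40 × £530 = £21,200
Subtotal: £50,210 + £50,210 + £21,200 = £121,620
Attorney fees: 20% of £121,620 = £24,324
Total award: £121,620 + £24,324 = £145,944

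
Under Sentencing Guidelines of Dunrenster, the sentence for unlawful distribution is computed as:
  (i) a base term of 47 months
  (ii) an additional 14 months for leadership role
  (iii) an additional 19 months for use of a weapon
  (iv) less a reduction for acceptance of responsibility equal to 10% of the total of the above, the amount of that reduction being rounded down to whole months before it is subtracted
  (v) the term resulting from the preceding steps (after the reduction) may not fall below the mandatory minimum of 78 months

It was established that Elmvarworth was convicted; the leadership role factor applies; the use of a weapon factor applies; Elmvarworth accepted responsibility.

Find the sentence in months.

Leadership role enhancement: +14 months
Use of a weapon enhancement: +19 months
Adjusted term: 47 months + 14 months + 19 months = 80 months
Acceptance of responsibility reduction: 10% of 80 months = 8 months (rounded down)
After reduction: 80 − 8 = 72 months
Minimum 78 months: 72 months is below the minimum → 78 months

78 months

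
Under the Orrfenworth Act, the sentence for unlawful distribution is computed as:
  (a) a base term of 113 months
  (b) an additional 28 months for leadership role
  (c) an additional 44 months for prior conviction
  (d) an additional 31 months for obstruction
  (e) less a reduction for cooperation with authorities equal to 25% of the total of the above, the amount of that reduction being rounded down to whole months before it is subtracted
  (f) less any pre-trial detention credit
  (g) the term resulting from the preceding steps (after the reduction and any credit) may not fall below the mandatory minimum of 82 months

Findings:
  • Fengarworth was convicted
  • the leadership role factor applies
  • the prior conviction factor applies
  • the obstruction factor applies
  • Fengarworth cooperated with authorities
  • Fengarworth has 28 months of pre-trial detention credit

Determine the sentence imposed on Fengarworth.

134 months

Leadership role enhancement: +28 months
Prior conviction enhancement: +44 months
Obstruction enhancement: +31 months
Adjusted term: 113 months + 28 months + 44 months + 31 months = 216 months
Cooperation with authorities reduction: 25% of 216 months = 54 months (rounded down)
After reduction: 216 − 54 = 162 months
Less pre-trial detention credit: 162 months − 28 months = 134 months
Minimum 82 months: 134 months meets the minimum, no increase.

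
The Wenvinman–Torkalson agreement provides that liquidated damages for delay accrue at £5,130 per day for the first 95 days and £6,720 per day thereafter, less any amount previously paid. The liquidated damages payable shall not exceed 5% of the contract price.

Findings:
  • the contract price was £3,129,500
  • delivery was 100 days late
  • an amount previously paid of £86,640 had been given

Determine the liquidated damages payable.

First 95 days: 95 × £5,130 = £487,350
Remaining days: (100 − 95) × £6,720 = £33,600
Accrued per-day damages: £487,350 + £33,600 = £520,950
Less amount previously paid: £520,950 − £86,640 = £434,310
Cap: 5% of £3,129,500 = £156,475
Cap at £156,475: £434,310 exceeds the cap → £156,475

£156,475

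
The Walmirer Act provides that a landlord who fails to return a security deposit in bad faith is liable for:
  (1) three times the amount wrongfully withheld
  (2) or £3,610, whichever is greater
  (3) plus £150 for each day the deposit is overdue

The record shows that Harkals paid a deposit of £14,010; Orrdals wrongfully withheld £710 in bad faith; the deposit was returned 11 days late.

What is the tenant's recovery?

Trebled: 3 × £710 = £2,130
Minimum £3,610: £2,130 is below the minimum → £3,610
Late-return penalty: 11 × £150 = £1,650
Damages plus late penalty: £3,610 + £1,650 = £5,260

Recovery: £5,260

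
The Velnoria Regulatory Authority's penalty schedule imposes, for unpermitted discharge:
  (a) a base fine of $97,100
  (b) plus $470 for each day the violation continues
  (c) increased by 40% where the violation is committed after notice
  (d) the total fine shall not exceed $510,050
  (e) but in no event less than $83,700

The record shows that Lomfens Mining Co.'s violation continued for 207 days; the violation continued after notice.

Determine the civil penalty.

$272,146

Per-day component: 207 × $470 = $97,290
Base plus per-day: $97,100 + $97,290 = $194,390
Enhancement: 40% of $194,390 = $77,756
Enhanced fine: $194,390 + $77,756 = $272,146
Cap at $510,050: $272,146 is within the cap, no reduction.
Minimum $83,700: $272,146 meets the minimum, no increase.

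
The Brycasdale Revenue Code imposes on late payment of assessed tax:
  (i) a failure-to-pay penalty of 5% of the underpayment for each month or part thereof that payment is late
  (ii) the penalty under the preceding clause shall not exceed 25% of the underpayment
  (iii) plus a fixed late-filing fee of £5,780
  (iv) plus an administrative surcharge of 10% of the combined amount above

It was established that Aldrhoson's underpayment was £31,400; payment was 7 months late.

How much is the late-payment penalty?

£14,993

Accrued rate: 5% × 7 = 35%, capped at 25% → 25%
Failure-to-pay penalty: 25% of £31,400 = £7,850
Penalty before surcharge: £7,850 + £5,780 = £13,630
Administrative surcharge: 10% of £13,630 = £1,363
Total penalty: £13,630 + £1,363 = £14,993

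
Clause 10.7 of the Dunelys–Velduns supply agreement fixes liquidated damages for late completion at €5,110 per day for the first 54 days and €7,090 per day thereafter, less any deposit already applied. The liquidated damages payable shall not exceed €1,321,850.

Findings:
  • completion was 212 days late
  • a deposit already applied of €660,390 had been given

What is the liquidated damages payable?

€735,770

First 54 days: 54 × €5,110 = €275,940
Remaining days: (212 − 54) × €7,090 = €1,120,220
Accrued per-day damages: €275,940 + €1,120,220 = €1,396,160
Less deposit already applied: €1,396,160 − €660,390 = €735,770
Cap at €1,321,850: €735,770 is within the cap, no reduction.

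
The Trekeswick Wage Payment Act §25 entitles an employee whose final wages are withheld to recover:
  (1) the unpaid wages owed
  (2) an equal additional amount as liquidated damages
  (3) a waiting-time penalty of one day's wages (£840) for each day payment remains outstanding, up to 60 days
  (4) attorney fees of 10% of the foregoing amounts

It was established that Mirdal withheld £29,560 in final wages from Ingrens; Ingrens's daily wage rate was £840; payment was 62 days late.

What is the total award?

Liquidated damages (equal amount): £29,560
Penalty days: min(62, 60) = 60
Waiting-time penalty: 60 × £840 = £50,400
Subtotal: £29,560 + £29,560 + £50,400 = £109,520
Attorney fees: 10% of £109,520 = £10,952
Total award: £109,520 + £10,952 = £120,472

£120,472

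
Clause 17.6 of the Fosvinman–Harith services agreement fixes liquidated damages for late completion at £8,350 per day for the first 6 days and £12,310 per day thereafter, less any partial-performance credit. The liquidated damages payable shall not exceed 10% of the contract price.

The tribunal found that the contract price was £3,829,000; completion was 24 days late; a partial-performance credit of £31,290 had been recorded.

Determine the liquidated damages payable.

£240,390

First 6 days: 6 × £8,350 = £50,100
Remaining days: (24 − 6) × £12,310 = £221,580
Accrued per-day damages: £50,100 + £221,580 = £271,680
Less partial-performance credit: £271,680 − £31,290 = £240,390
Cap: 10% of £3,829,000 = £382,900
Cap at £382,900: £240,390 is within the cap, no reduction.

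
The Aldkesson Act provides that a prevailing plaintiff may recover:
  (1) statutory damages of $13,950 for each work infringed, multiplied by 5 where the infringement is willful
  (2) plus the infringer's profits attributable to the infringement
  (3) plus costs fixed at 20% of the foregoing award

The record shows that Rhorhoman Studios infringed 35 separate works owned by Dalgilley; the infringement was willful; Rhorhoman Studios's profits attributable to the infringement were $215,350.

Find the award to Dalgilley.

Statutory damages: 35 × $13,950 = $488,250
Multiplied by 5: 5 × $488,250 = $2,441,250
Combined award: $2,441,250 + $215,350 = $2,656,600
Costs: 20% of $2,656,600 = $531,320
Award plus costs: $2,656,600 + $531,320 = $3,187,920

$3,187,920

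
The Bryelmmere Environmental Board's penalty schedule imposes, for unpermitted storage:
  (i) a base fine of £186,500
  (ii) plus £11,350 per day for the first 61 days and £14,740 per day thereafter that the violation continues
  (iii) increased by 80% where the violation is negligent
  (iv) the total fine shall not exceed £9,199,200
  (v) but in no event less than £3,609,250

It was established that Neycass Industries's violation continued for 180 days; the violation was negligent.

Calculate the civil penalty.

First 61 days: 61 × £11,350 = £692,350
Remaining days: (180 − 61) × £14,740 = £1,754,060
Per-day component: £692,350 + £1,754,060 = £2,446,410
Base plus per-day: £186,500 + £2,446,410 = £2,632,910
Enhancement: 80% of £2,632,910 = £2,106,328
Enhanced fine: £2,632,910 + £2,106,328 = £4,739,238
Cap at £9,199,200: £4,739,238 is within the cap, no reduction.
Minimum £3,609,250: £4,739,238 meets the minimum, no increase.

£4,739,238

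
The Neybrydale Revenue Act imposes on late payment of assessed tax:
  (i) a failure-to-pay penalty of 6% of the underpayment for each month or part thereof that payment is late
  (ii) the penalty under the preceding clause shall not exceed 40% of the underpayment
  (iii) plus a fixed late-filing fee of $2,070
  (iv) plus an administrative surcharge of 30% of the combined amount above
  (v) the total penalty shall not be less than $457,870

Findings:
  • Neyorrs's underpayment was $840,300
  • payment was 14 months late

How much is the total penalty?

Accrued rate: 6% × 14 = 84%, capped at 40% → 40%
Failure-to-pay penalty: 40% of $840,300 = $336,120
Penalty before surcharge: $336,120 + $2,070 = $338,190
Administrative surcharge: 30% of $338,190 = $101,457
Total penalty: $338,190 + $101,457 = $439,647
Minimum $457,870: $439,647 is below the minimum → $457,870

Penalty: $457,870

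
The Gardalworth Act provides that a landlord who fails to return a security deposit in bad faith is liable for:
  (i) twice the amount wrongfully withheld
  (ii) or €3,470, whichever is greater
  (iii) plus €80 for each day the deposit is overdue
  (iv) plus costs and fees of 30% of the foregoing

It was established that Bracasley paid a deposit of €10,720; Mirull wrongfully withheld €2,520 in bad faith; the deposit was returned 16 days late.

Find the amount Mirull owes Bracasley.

€8,216

Doubled: 2 × €2,520 = €5,040
Minimum €3,470: €5,040 meets the minimum, no increase.
Late-return penalty: 16 × €80 = €1,280
Damages plus late penalty: €5,040 + €1,280 = €6,320
Costs and fees: 30% of €6,320 = €1,896
Total recovery: €6,320 + €1,896 = €8,216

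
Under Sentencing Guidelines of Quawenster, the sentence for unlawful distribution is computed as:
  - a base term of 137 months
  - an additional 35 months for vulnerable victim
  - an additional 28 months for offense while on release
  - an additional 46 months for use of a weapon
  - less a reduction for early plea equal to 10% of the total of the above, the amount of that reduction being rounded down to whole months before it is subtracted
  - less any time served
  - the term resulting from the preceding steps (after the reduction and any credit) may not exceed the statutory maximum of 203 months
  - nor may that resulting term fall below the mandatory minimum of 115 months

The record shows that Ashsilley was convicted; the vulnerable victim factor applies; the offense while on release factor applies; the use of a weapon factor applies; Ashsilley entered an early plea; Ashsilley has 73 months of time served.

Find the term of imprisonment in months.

149 months

Vulnerable victim enhancement: +35 months
Offense while on release enhancement: +28 months
Use of a weapon enhancement: +46 months
Adjusted term: 137 months + 35 months + 28 months + 46 months = 246 months
Early plea reduction: 10% of 246 months = 24 months (rounded down)
After reduction: 246 − 24 = 222 months
Less time served: 222 months − 73 months = 149 months
Cap at 203 months: 149 months is within the cap, no reduction.
Minimum 115 months: 149 months meets the minimum, no increase.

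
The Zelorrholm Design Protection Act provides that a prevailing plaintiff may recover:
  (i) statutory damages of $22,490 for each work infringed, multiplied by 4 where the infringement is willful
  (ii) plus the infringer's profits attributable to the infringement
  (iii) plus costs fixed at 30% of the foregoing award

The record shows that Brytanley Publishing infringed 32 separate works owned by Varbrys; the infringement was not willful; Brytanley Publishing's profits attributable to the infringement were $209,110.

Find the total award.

Statutory damages: 32 × $22,490 = $719,680
Infringement not willful: no ×4 enhancement.
Combined award: $719,680 + $209,110 = $928,790
Costs: 30% of $928,790 = $278,637
Award plus costs: $928,790 + $278,637 = $1,207,427

$1,207,427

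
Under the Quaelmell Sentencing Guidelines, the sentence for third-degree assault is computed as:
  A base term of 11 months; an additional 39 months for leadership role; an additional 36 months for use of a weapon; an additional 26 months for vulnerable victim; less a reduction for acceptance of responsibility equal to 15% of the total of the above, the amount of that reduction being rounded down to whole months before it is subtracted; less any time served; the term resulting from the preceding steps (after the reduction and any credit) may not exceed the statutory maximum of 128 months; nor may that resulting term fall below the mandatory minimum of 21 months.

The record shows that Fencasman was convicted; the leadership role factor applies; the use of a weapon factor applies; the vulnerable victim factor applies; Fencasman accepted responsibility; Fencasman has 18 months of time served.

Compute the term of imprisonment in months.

78 months

Leadership role enhancement: +39 months
Use of a weapon enhancement: +36 months
Vulnerable victim enhancement: +26 months
Adjusted term: 11 months + 39 months + 36 months + 26 months = 112 months
Acceptance of responsibility reduction: 15% of 112 months = 16 months (rounded down)
After reduction: 112 − 16 = 96 months
Less time served: 96 months − 18 months = 78 months
Cap at 128 months: 78 months is within the cap, no reduction.
Minimum 21 months: 78 months meets the minimum, no increase.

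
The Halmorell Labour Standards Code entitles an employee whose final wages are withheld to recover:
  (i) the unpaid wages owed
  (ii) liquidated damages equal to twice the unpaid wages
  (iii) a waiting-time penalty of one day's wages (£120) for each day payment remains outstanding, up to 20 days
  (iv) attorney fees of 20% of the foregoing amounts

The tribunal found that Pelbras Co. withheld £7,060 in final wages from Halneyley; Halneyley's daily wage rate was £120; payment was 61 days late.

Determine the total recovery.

£28,296

Doubled: 2 × £7,060 = £14,120
Penalty days: min(61, 20) = 20
Waiting-time penalty: 20 × £120 = £2,400
Subtotal: £7,060 + £14,120 + £2,400 = £23,580
Attorney fees: 20% of £23,580 = £4,716
Total award: £23,580 + £4,716 = £28,296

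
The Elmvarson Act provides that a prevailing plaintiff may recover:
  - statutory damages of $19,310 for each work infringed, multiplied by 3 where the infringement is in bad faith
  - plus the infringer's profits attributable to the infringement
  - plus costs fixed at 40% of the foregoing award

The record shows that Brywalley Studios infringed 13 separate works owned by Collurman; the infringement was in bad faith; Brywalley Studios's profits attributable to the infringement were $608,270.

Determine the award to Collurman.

Statutory damages: 13 × $19,310 = $251,030
Trebled: 3 × $251,030 = $753,090
Combined award: $753,090 + $608,270 = $1,361,360
Costs: 40% of $1,361,360 = $544,544
Award plus costs: $1,361,360 + $544,544 = $1,905,904

$1,905,904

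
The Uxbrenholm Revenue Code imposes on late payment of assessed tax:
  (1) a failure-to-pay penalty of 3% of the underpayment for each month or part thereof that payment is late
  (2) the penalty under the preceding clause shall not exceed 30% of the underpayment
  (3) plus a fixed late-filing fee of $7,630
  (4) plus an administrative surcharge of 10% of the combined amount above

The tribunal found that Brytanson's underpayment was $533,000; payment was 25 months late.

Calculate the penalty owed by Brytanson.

$184,283

Accrued rate: 3% × 25 = 75%, capped at 30% → 30%
Failure-to-pay penalty: 30% of $533,000 = $159,900
Penalty before surcharge: $159,900 + $7,630 = $167,530
Administrative surcharge: 10% of $167,530 = $16,753
Total penalty: $167,530 + $16,753 = $184,283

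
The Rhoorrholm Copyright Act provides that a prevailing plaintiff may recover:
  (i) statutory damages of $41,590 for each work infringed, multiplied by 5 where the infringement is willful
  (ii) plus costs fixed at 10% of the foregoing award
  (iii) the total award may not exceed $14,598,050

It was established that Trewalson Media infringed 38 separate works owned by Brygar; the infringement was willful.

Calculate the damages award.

Statutory damages: 38 × $41,590 = $1,580,420
Multiplied by 5: 5 × $1,580,420 = $7,902,100
Costs: 10% of $7,902,100 = $790,210
Award plus costs: $7,902,100 + $790,210 = $8,692,310
Cap at $14,598,050: $8,692,310 is within the cap, no reduction.

$8,692,310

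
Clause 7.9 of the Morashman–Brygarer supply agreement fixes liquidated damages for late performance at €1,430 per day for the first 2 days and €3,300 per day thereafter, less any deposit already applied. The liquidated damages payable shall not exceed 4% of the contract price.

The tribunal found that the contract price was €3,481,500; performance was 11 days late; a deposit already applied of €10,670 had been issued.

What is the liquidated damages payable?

€21,890

First 2 days: 2 × €1,430 = €2,860
Remaining days: (11 − 2) × €3,300 = €29,700
Accrued per-day damages: €2,860 + €29,700 = €32,560
Less deposit already applied: €32,560 − €10,670 = €21,890
Cap: 4% of €3,481,500 = €139,260
Cap at €139,260: €21,890 is within the cap, no reduction.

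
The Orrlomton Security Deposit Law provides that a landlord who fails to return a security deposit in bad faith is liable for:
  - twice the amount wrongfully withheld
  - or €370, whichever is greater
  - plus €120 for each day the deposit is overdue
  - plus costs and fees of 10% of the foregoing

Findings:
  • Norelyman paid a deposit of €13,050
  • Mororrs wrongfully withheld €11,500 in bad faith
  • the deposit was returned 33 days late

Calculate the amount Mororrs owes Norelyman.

Doubled: 2 × €11,500 = €23,000
Minimum €370: €23,000 meets the minimum, no increase.
Late-return penalty: 33 × €120 = €3,960
Damages plus late penalty: €23,000 + €3,960 = €26,960
Costs and fees: 10% of €26,960 = €2,696
Total recovery: €26,960 + €2,696 = €29,656

Recovery: €29,656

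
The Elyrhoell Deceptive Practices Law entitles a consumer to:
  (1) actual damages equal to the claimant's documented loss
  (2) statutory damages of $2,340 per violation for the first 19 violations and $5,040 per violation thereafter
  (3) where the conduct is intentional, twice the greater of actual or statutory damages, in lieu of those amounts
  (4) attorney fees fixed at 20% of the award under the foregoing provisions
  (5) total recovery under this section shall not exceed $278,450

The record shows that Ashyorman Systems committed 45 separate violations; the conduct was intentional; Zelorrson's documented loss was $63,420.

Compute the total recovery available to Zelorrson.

$278,450

First 19 violations: 19 × $2,340 = $44,460
Remaining violations: (45 − 19) × $5,040 = $131,040
Statutory damages: $44,460 + $131,040 = $175,500
Greater of actual damages ($63,420) or statutory damages ($175,500): $175,500
Doubled: 2 × $175,500 = $351,000
Attorney fees: 20% of $351,000 = $70,200
Total before cap: $351,000 + $70,200 = $421,200
Cap at $278,450: $421,200 exceeds the cap → $278,450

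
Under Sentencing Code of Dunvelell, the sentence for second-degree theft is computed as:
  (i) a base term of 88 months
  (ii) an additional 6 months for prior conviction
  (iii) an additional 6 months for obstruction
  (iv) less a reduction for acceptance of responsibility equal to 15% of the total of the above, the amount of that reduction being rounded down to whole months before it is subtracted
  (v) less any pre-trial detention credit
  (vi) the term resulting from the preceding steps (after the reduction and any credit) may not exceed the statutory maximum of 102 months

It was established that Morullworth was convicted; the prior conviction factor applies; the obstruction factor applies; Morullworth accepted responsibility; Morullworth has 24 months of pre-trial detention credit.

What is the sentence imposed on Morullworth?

Prior conviction enhancement: +6 months
Obstruction enhancement: +6 months
Adjusted term: 88 months + 6 months + 6 months = 100 months
Acceptance of responsibility reduction: 15% of 100 months = 15 months (rounded down)
After reduction: 100 − 15 = 85 months
Less pre-trial detention credit: 85 months − 24 months = 61 months
Cap at 102 months: 61 months is within the cap, no reduction.

61 months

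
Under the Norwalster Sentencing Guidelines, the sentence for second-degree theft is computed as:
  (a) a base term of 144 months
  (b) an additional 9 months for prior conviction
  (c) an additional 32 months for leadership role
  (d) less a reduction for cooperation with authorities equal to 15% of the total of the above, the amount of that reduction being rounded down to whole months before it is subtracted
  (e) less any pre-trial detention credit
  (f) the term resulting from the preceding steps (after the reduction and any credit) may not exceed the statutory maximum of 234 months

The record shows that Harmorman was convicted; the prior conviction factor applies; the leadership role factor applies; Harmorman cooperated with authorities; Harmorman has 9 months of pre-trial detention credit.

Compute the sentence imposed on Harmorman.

149 months

Prior conviction enhancement: +9 months
Leadership role enhancement: +32 months
Adjusted term: 144 months + 9 months + 32 months = 185 months
Cooperation with authorities reduction: 15% of 185 months = 27 months (rounded down)
After reduction: 185 − 27 = 158 months
Less pre-trial detention credit: 158 months − 9 months = 149 months
Cap at 234 months: 149 months is within the cap, no reduction.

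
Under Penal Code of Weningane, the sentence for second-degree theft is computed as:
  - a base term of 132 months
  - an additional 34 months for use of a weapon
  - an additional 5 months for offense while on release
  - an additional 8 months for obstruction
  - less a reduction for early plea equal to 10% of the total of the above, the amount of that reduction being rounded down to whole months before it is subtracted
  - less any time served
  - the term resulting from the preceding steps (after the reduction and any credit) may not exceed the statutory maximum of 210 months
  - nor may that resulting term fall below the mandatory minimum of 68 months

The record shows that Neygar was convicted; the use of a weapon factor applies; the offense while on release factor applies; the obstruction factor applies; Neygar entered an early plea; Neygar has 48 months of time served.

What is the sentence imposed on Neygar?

Use of a weapon enhancement: +34 months
Offense while on release enhancement: +5 months
Obstruction enhancement: +8 months
Adjusted term: 132 months + 34 months + 5 months + 8 months = 179 months
Early plea reduction: 10% of 179 months = 17 months (rounded down)
After reduction: 179 − 17 = 162 months
Less time served: 162 months − 48 months = 114 months
Cap at 210 months: 114 months is within the cap, no reduction.
Minimum 68 months: 114 months meets the minimum, no increase.

114 months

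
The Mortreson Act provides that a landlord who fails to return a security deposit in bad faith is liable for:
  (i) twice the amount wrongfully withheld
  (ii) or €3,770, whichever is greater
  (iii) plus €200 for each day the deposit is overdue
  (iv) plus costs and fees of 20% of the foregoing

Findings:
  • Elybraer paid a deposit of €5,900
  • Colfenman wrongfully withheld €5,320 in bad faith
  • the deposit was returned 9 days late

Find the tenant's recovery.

Doubled: 2 × €5,320 = €10,640
Minimum €3,770: €10,640 meets the minimum, no increase.
Late-return penalty: 9 × €200 = €1,800
Damages plus late penalty: €10,640 + €1,800 = €12,440
Costs and fees: 20% of €12,440 = €2,488
Total recovery: €12,440 + €2,488 = €14,928

Recovery: €14,928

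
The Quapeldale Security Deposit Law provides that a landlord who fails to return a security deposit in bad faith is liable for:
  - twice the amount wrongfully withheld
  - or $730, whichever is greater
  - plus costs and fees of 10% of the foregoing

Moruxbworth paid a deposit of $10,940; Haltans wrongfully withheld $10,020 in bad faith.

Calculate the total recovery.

$22,044

Doubled: 2 × $10,020 = $20,040
Minimum $730: $20,040 meets the minimum, no increase.
Costs and fees: 10% of $20,040 = $2,004
Total recovery: $20,040 + $2,004 = $22,044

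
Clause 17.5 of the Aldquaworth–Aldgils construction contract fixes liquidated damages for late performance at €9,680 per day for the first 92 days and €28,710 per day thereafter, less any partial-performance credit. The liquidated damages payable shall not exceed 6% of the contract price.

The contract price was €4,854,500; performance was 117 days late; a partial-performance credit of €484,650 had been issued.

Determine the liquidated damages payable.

€291,270

First 92 days: 92 × €9,680 = €890,560
Remaining days: (117 − 92) × €28,710 = €717,750
Accrued per-day damages: €890,560 + €717,750 = €1,608,310
Less partial-performance credit: €1,608,310 − €484,650 = €1,123,660
Cap: 6% of €4,854,500 = €291,270
Cap at €291,270: €1,123,660 exceeds the cap → €291,270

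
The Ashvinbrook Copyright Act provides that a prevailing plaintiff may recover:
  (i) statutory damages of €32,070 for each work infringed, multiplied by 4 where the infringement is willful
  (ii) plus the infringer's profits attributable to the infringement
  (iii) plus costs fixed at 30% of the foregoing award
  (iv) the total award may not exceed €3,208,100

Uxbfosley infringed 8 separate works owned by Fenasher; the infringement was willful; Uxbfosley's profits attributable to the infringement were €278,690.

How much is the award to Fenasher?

Statutory damages: 8 × €32,070 = €256,560
Multiplied by 4: 4 × €256,560 = €1,026,240
Combined award: €1,026,240 + €278,690 = €1,304,930
Costs: 30% of €1,304,930 = €391,479
Award plus costs: €1,304,930 + €391,479 = €1,696,409
Cap at €3,208,100: €1,696,409 is within the cap, no reduction.

€1,696,409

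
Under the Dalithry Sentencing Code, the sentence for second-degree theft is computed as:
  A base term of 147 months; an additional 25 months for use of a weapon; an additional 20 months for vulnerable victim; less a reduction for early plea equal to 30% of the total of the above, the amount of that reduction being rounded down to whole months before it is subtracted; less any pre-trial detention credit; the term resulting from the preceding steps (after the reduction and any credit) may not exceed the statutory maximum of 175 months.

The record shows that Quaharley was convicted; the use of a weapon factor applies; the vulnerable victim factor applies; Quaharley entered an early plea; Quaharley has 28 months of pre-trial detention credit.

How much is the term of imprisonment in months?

Use of a weapon enhancement: +25 months
Vulnerable victim enhancement: +20 months
Adjusted term: 147 months + 25 months + 20 months = 192 months
Early plea reduction: 30% of 192 months = 57 months (rounded down)
After reduction: 192 − 57 = 135 months
Less pre-trial detention credit: 135 months − 28 months = 107 months
Cap at 175 months: 107 months is within the cap, no reduction.

107 months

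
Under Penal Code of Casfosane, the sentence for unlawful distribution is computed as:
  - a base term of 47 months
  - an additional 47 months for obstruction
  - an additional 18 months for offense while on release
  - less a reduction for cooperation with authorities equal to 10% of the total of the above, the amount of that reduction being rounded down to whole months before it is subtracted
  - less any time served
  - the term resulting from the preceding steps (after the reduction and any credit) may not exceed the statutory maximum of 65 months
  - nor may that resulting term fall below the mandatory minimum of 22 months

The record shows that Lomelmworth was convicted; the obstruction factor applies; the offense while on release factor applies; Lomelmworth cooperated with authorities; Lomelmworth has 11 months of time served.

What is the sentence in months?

65 months

Obstruction enhancement: +47 months
Offense while on release enhancement: +18 months
Adjusted term: 47 months + 47 months + 18 months = 112 months
Cooperation with authorities reduction: 10% of 112 months = 11 months (rounded down)
After reduction: 112 − 11 = 101 months
Less time served: 101 months − 11 months = 90 months
Cap at 65 months: 90 months exceeds the cap → 65 months
Minimum 22 months: 65 months meets the minimum, no increase.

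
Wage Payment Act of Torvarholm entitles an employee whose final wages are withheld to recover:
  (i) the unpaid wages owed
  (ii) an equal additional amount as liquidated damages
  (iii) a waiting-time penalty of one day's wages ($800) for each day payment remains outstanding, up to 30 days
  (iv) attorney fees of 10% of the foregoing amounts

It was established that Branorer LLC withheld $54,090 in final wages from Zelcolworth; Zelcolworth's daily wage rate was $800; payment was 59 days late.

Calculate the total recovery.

Liquidated damages (equal amount): $54,090
Penalty days: min(59, 30) = 30
Waiting-time penalty: 30 × $800 = $24,000
Subtotal: $54,090 + $54,090 + $24,000 = $132,180
Attorney fees: 10% of $132,180 = $13,218
Total award: $132,180 + $13,218 = $145,398

$145,398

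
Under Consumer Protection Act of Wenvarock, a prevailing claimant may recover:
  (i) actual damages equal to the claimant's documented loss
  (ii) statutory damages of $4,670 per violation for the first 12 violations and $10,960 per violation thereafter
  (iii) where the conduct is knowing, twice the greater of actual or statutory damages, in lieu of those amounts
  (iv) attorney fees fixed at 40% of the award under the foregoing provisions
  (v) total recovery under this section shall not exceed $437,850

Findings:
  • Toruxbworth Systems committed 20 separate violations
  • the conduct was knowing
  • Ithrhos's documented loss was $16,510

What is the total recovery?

First 12 violations: 12 × $4,670 = $56,040
Remaining violations: (20 − 12) × $10,960 = $87,680
Statutory damages: $56,040 + $87,680 = $143,720
Greater of actual damages ($16,510) or statutory damages ($143,720): $143,720
Doubled: 2 × $143,720 = $287,440
Attorney fees: 40% of $287,440 = $114,976
Total before cap: $287,440 + $114,976 = $402,416
Cap at $437,850: $402,416 is within the cap, no reduction.

$402,416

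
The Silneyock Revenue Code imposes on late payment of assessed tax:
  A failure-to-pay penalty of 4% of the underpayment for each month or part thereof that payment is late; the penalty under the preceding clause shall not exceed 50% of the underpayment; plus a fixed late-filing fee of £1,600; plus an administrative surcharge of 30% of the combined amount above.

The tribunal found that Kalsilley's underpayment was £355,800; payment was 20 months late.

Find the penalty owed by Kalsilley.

Accrued rate: 4% × 20 = 80%, capped at 50% → 50%
Failure-to-pay penalty: 50% of £355,800 = £177,900
Penalty before surcharge: £177,900 + £1,600 = £179,500
Administrative surcharge: 30% of £179,500 = £53,850
Total penalty: £179,500 + £53,850 = £233,350

Penalty: £233,350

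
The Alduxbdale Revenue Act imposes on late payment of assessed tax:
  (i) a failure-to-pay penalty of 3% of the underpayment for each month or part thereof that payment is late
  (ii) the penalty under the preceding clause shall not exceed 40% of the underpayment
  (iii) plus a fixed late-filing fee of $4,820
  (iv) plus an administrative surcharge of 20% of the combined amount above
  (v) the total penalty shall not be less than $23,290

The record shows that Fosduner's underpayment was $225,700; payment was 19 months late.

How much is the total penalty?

Accrued rate: 3% × 19 = 57%, capped at 40% → 40%
Failure-to-pay penalty: 40% of $225,700 = $90,280
Penalty before surcharge: $90,280 + $4,820 = $95,100
Administrative surcharge: 20% of $95,100 = $19,020
Total penalty: $95,100 + $19,020 = $114,120
Minimum $23,290: $114,120 meets the minimum, no increase.

$114,120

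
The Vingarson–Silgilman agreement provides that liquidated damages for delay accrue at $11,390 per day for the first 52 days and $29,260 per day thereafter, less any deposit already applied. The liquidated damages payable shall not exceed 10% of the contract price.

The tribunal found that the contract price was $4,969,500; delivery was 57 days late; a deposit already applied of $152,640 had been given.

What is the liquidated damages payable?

First 52 days: 52 × $11,390 = $592,280
Remaining days: (57 − 52) × $29,260 = $146,300
Accrued per-day damages: $592,280 + $146,300 = $738,580
Less deposit already applied: $738,580 − $152,640 = $585,940
Cap: 10% of $4,969,500 = $496,950
Cap at $496,950: $585,940 exceeds the cap → $496,950

$496,950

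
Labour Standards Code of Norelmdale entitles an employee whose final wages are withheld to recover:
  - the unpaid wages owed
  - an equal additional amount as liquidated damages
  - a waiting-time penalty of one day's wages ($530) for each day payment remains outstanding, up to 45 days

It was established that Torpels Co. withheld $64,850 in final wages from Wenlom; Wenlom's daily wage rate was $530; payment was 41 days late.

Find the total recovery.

Total award: $151,430

Liquidated damages (equal amount): $64,850
Penalty days: min(41, 45) = 41
Waiting-time penalty: 41 × $530 = $21,730
Total award: $64,850 + $64,850 + $21,730 = $151,430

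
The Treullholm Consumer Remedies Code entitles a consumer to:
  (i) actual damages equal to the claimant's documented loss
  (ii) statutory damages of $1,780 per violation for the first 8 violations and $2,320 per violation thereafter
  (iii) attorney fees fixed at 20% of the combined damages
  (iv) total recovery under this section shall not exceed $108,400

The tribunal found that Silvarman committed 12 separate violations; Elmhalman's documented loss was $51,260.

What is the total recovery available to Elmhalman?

$89,736

First 8 violations: 8 × $1,780 = $14,240
Remaining violations: (12 − 8) × $2,320 = $9,280
Statutory damages: $14,240 + $9,280 = $23,520
Combined damages: $51,260 + $23,520 = $74,780
Attorney fees: 20% of $74,780 = $14,956
Total before cap: $74,780 + $14,956 = $89,736
Cap at $108,400: $89,736 is within the cap, no reduction.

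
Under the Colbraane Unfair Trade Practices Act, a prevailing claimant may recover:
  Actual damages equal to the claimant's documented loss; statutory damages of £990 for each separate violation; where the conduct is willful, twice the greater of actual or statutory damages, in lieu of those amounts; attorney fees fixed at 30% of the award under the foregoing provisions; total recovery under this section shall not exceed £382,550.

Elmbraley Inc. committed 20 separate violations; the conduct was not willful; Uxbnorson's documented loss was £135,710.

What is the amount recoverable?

£202,163

Statutory damages: 20 × £990 = £19,800
Conduct not willful: the in-lieu enhancement does not apply.
Actual plus statutory damages: £135,710 + £19,800 = £155,510
Attorney fees: 30% of £155,510 = £46,653
Total before cap: £155,510 + £46,653 = £202,163
Cap at £382,550: £202,163 is within the cap, no reduction.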